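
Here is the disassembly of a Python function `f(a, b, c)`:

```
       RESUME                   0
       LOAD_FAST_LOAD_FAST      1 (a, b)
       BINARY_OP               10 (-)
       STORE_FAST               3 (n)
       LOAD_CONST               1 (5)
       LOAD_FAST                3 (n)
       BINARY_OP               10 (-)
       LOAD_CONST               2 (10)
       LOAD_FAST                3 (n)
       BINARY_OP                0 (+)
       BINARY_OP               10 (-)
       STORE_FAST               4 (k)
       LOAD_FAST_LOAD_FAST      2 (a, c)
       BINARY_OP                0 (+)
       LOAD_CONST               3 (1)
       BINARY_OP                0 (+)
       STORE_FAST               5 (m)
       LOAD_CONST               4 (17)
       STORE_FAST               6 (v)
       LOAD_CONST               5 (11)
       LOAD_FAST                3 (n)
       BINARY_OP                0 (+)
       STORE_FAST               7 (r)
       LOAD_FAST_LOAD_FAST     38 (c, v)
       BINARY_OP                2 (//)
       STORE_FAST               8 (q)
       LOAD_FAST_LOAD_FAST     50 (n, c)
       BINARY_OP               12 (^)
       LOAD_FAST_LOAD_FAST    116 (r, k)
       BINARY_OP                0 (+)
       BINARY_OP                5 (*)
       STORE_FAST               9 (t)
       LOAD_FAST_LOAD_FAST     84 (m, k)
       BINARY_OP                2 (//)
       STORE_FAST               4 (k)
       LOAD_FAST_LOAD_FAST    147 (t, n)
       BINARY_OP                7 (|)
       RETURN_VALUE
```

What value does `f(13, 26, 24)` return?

LOAD_FAST_LOAD_FAST a,b → push 13,26. Stack: [13, 26]
BINARY_OP - → 13 - 26 = -13. Stack: [-13]
STORE_FAST n → n=-13. Stack: []
LOAD_CONST → push 5. Stack: [5]
LOAD_FAST n → push -13. Stack: [5, -13]
BINARY_OP - → 5 - -13 = 18. Stack: [18]
LOAD_CONST → push 10. Stack: [18, 10]
LOAD_FAST n → push -13. Stack: [18, 10, -13]
BINARY_OP + → 10 + -13 = -3. Stack: [18, -3]
BINARY_OP - → 18 - -3 = 21. Stack: [21]
STORE_FAST k → k=21. Stack: []
LOAD_FAST_LOAD_FAST a,c → push 13,24. Stack: [13, 24]
BINARY_OP + → 13 + 24 = 37. Stack: [37]
LOAD_CONST → push 1. Stack: [37, 1]
BINARY_OP + → 37 + 1 = 38. Stack: [38]
STORE_FAST m → m=38. Stack: []
LOAD_CONST → push 17. Stack: [17]
STORE_FAST v → v=17. Stack: []
LOAD_CONST → push 11. Stack: [11]
LOAD_FAST n → push -13. Stack: [11, -13]
BINARY_OP + → 11 + -13 = -2. Stack: [-2]
STORE_FAST r → r=-2. Stack: []
LOAD_FAST_LOAD_FAST c,v → push 24,17. Stack: [24, 17]
BINARY_OP // → 24 // 17 = 1. Stack: [1]
STORE_FAST q → q=1. Stack: []
LOAD_FAST_LOAD_FAST n,c → push -13,24. Stack: [-13, 24]
BINARY_OP ^ → -13 ^ 24 = -21. Stack: [-21]
LOAD_FAST_LOAD_FAST r,k → push -2,21. Stack: [-21, -2, 21]
BINARY_OP + → -2 + 21 = 19. Stack: [-21, 19]
BINARY_OP * → -21 * 19 = -399. Stack: [-399]
STORE_FAST t → t=-399. Stack: []
LOAD_FAST_LOAD_FAST m,k → push 38,21. Stack: [38, 21]
BINARY_OP // → 38 // 21 = 1. Stack: [1]
STORE_FAST k → k=1. Stack: []
LOAD_FAST_LOAD_FAST t,n → push -399,-13. Stack: [-399, -13]
BINARY_OP | → -399 | -13 = -13. Stack: [-13]
RETURN_VALUE → return -13.

-13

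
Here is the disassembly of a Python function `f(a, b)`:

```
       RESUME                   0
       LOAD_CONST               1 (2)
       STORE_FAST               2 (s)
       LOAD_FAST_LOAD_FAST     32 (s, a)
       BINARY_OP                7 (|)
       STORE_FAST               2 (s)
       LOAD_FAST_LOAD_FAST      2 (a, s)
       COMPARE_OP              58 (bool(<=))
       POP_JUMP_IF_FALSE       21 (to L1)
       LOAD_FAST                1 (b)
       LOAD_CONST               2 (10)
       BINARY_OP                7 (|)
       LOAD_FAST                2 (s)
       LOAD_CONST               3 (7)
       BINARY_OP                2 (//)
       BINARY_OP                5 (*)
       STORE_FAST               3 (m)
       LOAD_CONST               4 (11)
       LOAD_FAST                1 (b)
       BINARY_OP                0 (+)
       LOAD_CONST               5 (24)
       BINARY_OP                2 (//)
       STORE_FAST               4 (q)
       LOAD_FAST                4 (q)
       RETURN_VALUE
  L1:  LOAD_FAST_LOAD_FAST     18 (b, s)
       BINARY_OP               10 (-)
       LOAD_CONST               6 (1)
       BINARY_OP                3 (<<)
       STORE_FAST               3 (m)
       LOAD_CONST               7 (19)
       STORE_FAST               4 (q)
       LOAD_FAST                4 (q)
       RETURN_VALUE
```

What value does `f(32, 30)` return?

LOAD_CONST → push 2. Stack: [2]
STORE_FAST s → s=2. Stack: []
LOAD_FAST_LOAD_FAST s,a → push 2,32. Stack: [2, 32]
BINARY_OP | → 2 | 32 = 34. Stack: [34]
STORE_FAST s → s=34. Stack: []
LOAD_FAST_LOAD_FAST a,s → push 32,34. Stack: [32, 34]
COMPARE_OP bool(<=) → 32 vs 34 = True. Stack: [True]
POP_JUMP_IF_FALSE → pop True; no jump. Stack: []
LOAD_FAST b → push 30. Stack: [30]
LOAD_CONST → push 10. Stack: [30, 10]
BINARY_OP | → 30 | 10 = 30. Stack: [30]
LOAD_FAST s → push 34. Stack: [30, 34]
LOAD_CONST → push 7. Stack: [30, 34, 7]
BINARY_OP // → 34 // 7 = 4. Stack: [30, 4]
BINARY_OP * → 30 * 4 = 120. Stack: [120]
STORE_FAST m → m=120. Stack: []
LOAD_CONST → push 11. Stack: [11]
LOAD_FAST b → push 30. Stack: [11, 30]
BINARY_OP + → 11 + 30 = 41. Stack: [41]
LOAD_CONST → push 24. Stack: [41, 24]
BINARY_OP // → 41 // 24 = 1. Stack: [1]
STORE_FAST q → q=1. Stack: []
LOAD_FAST q → push 1. Stack: [1]
RETURN_VALUE → return 1.

1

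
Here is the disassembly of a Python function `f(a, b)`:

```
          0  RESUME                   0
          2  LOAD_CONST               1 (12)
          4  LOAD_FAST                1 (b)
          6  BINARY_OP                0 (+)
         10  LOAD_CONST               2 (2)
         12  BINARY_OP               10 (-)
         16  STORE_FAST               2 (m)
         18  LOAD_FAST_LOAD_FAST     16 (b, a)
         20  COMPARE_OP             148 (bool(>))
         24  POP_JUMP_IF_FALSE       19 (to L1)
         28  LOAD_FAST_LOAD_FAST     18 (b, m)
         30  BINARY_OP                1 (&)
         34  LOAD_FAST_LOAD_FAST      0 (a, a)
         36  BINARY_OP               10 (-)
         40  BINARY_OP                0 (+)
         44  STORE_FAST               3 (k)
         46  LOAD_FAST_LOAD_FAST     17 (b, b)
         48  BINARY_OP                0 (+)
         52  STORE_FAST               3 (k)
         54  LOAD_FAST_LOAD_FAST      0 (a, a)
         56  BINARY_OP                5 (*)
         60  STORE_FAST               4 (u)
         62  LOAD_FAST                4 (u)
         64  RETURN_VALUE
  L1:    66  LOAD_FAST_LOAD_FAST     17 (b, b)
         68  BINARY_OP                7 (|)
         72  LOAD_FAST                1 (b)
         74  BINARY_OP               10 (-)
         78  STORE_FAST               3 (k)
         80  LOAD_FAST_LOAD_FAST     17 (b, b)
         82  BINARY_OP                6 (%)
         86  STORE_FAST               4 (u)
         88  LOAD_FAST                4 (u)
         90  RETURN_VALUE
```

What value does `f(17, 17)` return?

LOAD_CONST → push 12. Stack: [12]
LOAD_FAST b → push 17. Stack: [12, 17]
BINARY_OP + → 12 + 17 = 29. Stack: [29]
LOAD_CONST → push 2. Stack: [29, 2]
BINARY_OP - → 29 - 2 = 27. Stack: [27]
STORE_FAST m → m=27. Stack: []
LOAD_FAST_LOAD_FAST b,a → push 17,17. Stack: [17, 17]
COMPARE_OP bool(>) → 17 vs 17 = False. Stack: [False]
POP_JUMP_IF_FALSE → pop False; jump. Stack: []
LOAD_FAST_LOAD_FAST b,b → push 17,17. Stack: [17, 17]
BINARY_OP | → 17 | 17 = 17. Stack: [17]
LOAD_FAST b → push 17. Stack: [17, 17]
BINARY_OP - → 17 - 17 = 0. Stack: [0]
STORE_FAST k → k=0. Stack: []
LOAD_FAST_LOAD_FAST b,b → push 17,17. Stack: [17, 17]
BINARY_OP % → 17 % 17 = 0. Stack: [0]
STORE_FAST u → u=0. Stack: []
LOAD_FAST u → push 0. Stack: [0]
RETURN_VALUE → return 0.

0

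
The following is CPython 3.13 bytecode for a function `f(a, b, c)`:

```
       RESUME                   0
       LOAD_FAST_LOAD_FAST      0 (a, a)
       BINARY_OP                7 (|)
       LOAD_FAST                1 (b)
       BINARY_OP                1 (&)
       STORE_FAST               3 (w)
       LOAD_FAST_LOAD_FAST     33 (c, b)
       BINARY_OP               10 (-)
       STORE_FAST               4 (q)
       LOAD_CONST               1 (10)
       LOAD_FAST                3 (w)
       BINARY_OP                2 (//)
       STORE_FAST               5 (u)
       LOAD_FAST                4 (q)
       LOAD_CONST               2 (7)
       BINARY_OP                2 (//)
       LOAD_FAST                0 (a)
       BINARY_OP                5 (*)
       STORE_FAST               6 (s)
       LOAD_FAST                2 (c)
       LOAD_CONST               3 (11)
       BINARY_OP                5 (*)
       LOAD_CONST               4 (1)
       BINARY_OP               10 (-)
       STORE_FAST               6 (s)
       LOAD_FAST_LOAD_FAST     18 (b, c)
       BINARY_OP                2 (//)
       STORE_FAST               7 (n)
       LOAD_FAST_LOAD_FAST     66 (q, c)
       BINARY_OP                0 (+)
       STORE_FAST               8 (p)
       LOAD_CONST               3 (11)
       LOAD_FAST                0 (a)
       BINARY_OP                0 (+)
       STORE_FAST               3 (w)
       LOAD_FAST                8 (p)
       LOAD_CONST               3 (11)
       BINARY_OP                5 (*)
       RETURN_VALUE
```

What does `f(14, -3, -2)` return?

-11

LOAD_FAST_LOAD_FAST a,a → push 14,14. Stack: [14, 14]
BINARY_OP | → 14 | 14 = 14. Stack: [14]
LOAD_FAST b → push -3. Stack: [14, -3]
BINARY_OP & → 14 & -3 = 12. Stack: [12]
STORE_FAST w → w=12. Stack: []
LOAD_FAST_LOAD_FAST c,b → push -2,-3. Stack: [-2, -3]
BINARY_OP - → -2 - -3 = 1. Stack: [1]
STORE_FAST q → q=1. Stack: []
LOAD_CONST → push 10. Stack: [10]
LOAD_FAST w → push 12. Stack: [10, 12]
BINARY_OP // → 10 // 12 = 0. Stack: [0]
STORE_FAST u → u=0. Stack: []
LOAD_FAST q → push 1. Stack: [1]
LOAD_CONST → push 7. Stack: [1, 7]
BINARY_OP // → 1 // 7 = 0. Stack: [0]
LOAD_FAST a → push 14. Stack: [0, 14]
BINARY_OP * → 0 * 14 = 0. Stack: [0]
STORE_FAST s → s=0. Stack: []
LOAD_FAST c → push -2. Stack: [-2]
LOAD_CONST → push 11. Stack: [-2, 11]
BINARY_OP * → -2 * 11 = -22. Stack: [-22]
LOAD_CONST → push 1. Stack: [-22, 1]
BINARY_OP - → -22 - 1 = -23. Stack: [-23]
STORE_FAST s → s=-23. Stack: []
LOAD_FAST_LOAD_FAST b,c → push -3,-2. Stack: [-3, -2]
BINARY_OP // → -3 // -2 = 1. Stack: [1]
STORE_FAST n → n=1. Stack: []
LOAD_FAST_LOAD_FAST q,c → push 1,-2. Stack: [1, -2]
BINARY_OP + → 1 + -2 = -1. Stack: [-1]
STORE_FAST p → p=-1. Stack: []
LOAD_CONST → push 11. Stack: [11]
LOAD_FAST a → push 14. Stack: [11, 14]
BINARY_OP + → 11 + 14 = 25. Stack: [25]
STORE_FAST w → w=25. Stack: []
LOAD_FAST p → push -1. Stack: [-1]
LOAD_CONST → push 11. Stack: [-1, 11]
BINARY_OP * → -1 * 11 = -11. Stack: [-11]
RETURN_VALUE → return -11.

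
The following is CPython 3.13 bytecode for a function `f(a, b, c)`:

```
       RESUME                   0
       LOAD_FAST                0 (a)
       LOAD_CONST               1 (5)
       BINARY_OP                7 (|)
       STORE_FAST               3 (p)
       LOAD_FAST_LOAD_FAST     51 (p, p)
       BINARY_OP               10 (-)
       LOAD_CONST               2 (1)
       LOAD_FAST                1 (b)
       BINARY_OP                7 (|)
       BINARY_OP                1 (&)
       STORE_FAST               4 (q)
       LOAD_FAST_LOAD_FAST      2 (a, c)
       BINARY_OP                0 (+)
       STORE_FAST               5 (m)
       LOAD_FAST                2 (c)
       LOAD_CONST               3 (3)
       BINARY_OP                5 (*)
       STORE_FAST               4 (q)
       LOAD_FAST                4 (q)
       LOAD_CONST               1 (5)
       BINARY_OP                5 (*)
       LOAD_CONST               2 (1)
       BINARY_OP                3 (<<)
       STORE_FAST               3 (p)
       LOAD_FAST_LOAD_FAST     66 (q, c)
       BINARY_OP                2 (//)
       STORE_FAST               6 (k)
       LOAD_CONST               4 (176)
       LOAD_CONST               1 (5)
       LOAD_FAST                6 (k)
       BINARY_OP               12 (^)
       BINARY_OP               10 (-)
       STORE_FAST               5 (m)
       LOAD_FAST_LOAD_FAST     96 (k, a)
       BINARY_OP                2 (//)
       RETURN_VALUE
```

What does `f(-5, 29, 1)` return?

LOAD_FAST a → push -5. Stack: [-5]
LOAD_CONST → push 5. Stack: [-5, 5]
BINARY_OP | → -5 | 5 = -1. Stack: [-1]
STORE_FAST p → p=-1. Stack: []
LOAD_FAST_LOAD_FAST p,p → push -1,-1. Stack: [-1, -1]
BINARY_OP - → -1 - -1 = 0. Stack: [0]
LOAD_CONST → push 1. Stack: [0, 1]
LOAD_FAST b → push 29. Stack: [0, 1, 29]
BINARY_OP | → 1 | 29 = 29. Stack: [0, 29]
BINARY_OP & → 0 & 29 = 0. Stack: [0]
STORE_FAST q → q=0. Stack: []
LOAD_FAST_LOAD_FAST a,c → push -5,1. Stack: [-5, 1]
BINARY_OP + → -5 + 1 = -4. Stack: [-4]
STORE_FAST m → m=-4. Stack: []
LOAD_FAST c → push 1. Stack: [1]
LOAD_CONST → push 3. Stack: [1, 3]
BINARY_OP * → 1 * 3 = 3. Stack: [3]
STORE_FAST q → q=3. Stack: []
LOAD_FAST q → push 3. Stack: [3]
LOAD_CONST → push 5. Stack: [3, 5]
BINARY_OP * → 3 * 5 = 15. Stack: [15]
LOAD_CONST → push 1. Stack: [15, 1]
BINARY_OP << → 15 << 1 = 30. Stack: [30]
STORE_FAST p → p=30. Stack: []
LOAD_FAST_LOAD_FAST q,c → push 3,1. Stack: [3, 1]
BINARY_OP // → 3 // 1 = 3. Stack: [3]
STORE_FAST k → k=3. Stack: []
LOAD_CONST → push 176. Stack: [176]
LOAD_CONST → push 5. Stack: [176, 5]
LOAD_FAST k → push 3. Stack: [176, 5, 3]
BINARY_OP ^ → 5 ^ 3 = 6. Stack: [176, 6]
BINARY_OP - → 176 - 6 = 170. Stack: [170]
STORE_FAST m → m=170. Stack: []
LOAD_FAST_LOAD_FAST k,a → push 3,-5. Stack: [3, -5]
BINARY_OP // → 3 // -5 = -1. Stack: [-1]
RETURN_VALUE → return -1.

-1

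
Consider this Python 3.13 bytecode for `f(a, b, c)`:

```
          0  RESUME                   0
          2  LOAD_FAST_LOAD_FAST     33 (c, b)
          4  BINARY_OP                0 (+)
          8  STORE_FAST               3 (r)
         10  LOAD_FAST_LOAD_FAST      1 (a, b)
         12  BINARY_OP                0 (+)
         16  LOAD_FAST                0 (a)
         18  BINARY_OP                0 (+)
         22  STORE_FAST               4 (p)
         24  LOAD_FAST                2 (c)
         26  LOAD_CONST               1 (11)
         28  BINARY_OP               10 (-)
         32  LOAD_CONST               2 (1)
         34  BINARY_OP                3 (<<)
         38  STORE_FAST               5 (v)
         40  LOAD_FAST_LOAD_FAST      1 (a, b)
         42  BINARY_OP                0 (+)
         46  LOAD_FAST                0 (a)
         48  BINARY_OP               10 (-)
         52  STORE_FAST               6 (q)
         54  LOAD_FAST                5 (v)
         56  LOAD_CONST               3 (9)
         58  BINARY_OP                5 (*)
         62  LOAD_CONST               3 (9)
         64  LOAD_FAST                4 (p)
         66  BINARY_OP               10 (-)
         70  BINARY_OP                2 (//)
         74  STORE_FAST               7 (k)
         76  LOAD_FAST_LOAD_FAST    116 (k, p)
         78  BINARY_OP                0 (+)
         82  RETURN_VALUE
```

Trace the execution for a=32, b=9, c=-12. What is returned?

LOAD_FAST_LOAD_FAST c,b → push -12,9. Stack: [-12, 9]
BINARY_OP + → -12 + 9 = -3. Stack: [-3]
STORE_FAST r → r=-3. Stack: []
LOAD_FAST_LOAD_FAST a,b → push 32,9. Stack: [32, 9]
BINARY_OP + → 32 + 9 = 41. Stack: [41]
LOAD_FAST a → push 32. Stack: [41, 32]
BINARY_OP + → 41 + 32 = 73. Stack: [73]
STORE_FAST p → p=73. Stack: []
LOAD_FAST c → push -12. Stack: [-12]
LOAD_CONST → push 11. Stack: [-12, 11]
BINARY_OP - → -12 - 11 = -23. Stack: [-23]
LOAD_CONST → push 1. Stack: [-23, 1]
BINARY_OP << → -23 << 1 = -46. Stack: [-46]
STORE_FAST v → v=-46. Stack: []
LOAD_FAST_LOAD_FAST a,b → push 32,9. Stack: [32, 9]
BINARY_OP + → 32 + 9 = 41. Stack: [41]
LOAD_FAST a → push 32. Stack: [41, 32]
BINARY_OP - → 41 - 32 = 9. Stack: [9]
STORE_FAST q → q=9. Stack: []
LOAD_FAST v → push -46. Stack: [-46]
LOAD_CONST → push 9. Stack: [-46, 9]
BINARY_OP * → -46 * 9 = -414. Stack: [-414]
LOAD_CONST → push 9. Stack: [-414, 9]
LOAD_FAST p → push 73. Stack: [-414, 9, 73]
BINARY_OP - → 9 - 73 = -64. Stack: [-414, -64]
BINARY_OP // → -414 // -64 = 6. Stack: [6]
STORE_FAST k → k=6. Stack: []
LOAD_FAST_LOAD_FAST k,p → push 6,73. Stack: [6, 73]
BINARY_OP + → 6 + 73 = 79. Stack: [79]
RETURN_VALUE → return 79.

79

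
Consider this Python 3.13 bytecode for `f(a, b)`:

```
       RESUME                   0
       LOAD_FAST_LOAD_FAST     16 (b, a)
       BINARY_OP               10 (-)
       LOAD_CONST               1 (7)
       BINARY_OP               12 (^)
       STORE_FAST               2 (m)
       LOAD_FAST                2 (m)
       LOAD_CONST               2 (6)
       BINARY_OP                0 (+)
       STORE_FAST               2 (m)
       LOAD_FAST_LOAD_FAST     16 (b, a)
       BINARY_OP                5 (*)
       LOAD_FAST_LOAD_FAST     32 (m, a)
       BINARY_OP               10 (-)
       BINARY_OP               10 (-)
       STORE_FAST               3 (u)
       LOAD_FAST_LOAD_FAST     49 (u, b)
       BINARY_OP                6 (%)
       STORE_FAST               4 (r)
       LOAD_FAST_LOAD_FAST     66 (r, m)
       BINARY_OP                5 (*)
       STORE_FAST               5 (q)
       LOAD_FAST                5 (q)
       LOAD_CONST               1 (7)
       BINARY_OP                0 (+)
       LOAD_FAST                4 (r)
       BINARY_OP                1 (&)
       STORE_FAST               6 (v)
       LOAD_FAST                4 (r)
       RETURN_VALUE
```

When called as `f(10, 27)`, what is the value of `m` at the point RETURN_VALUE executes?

28

LOAD_FAST_LOAD_FAST b,a → push 27,10. Stack: [27, 10]
BINARY_OP - → 27 - 10 = 17. Stack: [17]
LOAD_CONST → push 7. Stack: [17, 7]
BINARY_OP ^ → 17 ^ 7 = 22. Stack: [22]
STORE_FAST m → m=22. Stack: []
LOAD_FAST m → push 22. Stack: [22]
LOAD_CONST → push 6. Stack: [22, 6]
BINARY_OP + → 22 + 6 = 28. Stack: [28]
STORE_FAST m → m=28. Stack: []
LOAD_FAST_LOAD_FAST b,a → push 27,10. Stack: [27, 10]
BINARY_OP * → 27 * 10 = 270. Stack: [270]
LOAD_FAST_LOAD_FAST m,a → push 28,10. Stack: [270, 28, 10]
BINARY_OP - → 28 - 10 = 18. Stack: [270, 18]
BINARY_OP - → 270 - 18 = 252. Stack: [252]
STORE_FAST u → u=252. Stack: []
LOAD_FAST_LOAD_FAST u,b → push 252,27. Stack: [252, 27]
BINARY_OP % → 252 % 27 = 9. Stack: [9]
STORE_FAST r → r=9. Stack: []
LOAD_FAST_LOAD_FAST r,m → push 9,28. Stack: [9, 28]
BINARY_OP * → 9 * 28 = 252. Stack: [252]
STORE_FAST q → q=252. Stack: []
LOAD_FAST q → push 252. Stack: [252]
LOAD_CONST → push 7. Stack: [252, 7]
BINARY_OP + → 252 + 7 = 259. Stack: [259]
LOAD_FAST r → push 9. Stack: [259, 9]
BINARY_OP & → 259 & 9 = 1. Stack: [1]
STORE_FAST v → v=1. Stack: []
LOAD_FAST r → push 9. Stack: [9]
RETURN_VALUE → return 9.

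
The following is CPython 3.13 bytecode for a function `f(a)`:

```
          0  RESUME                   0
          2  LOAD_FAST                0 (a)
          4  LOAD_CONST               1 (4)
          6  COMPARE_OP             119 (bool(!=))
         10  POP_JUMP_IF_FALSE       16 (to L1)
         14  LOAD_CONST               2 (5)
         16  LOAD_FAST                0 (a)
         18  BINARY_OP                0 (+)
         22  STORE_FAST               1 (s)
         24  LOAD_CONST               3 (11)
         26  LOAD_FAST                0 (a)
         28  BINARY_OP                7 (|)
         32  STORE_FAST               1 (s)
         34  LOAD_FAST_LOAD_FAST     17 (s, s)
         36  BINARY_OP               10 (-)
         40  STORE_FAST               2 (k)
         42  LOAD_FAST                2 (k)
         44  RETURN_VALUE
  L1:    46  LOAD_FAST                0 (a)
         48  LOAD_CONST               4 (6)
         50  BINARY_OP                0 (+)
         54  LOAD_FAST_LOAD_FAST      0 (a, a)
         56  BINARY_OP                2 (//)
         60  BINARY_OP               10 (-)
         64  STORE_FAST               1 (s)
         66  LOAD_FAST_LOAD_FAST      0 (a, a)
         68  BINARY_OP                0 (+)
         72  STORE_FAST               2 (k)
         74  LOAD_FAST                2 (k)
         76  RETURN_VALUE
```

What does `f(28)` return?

0

LOAD_FAST a → push 28. Stack: [28]
LOAD_CONST → push 4. Stack: [28, 4]
COMPARE_OP bool(!=) → 28 vs 4 = True. Stack: [True]
POP_JUMP_IF_FALSE → pop True; no jump. Stack: []
LOAD_CONST → push 5. Stack: [5]
LOAD_FAST a → push 28. Stack: [5, 28]
BINARY_OP + → 5 + 28 = 33. Stack: [33]
STORE_FAST s → s=33. Stack: []
LOAD_CONST → push 11. Stack: [11]
LOAD_FAST a → push 28. Stack: [11, 28]
BINARY_OP | → 11 | 28 = 31. Stack: [31]
STORE_FAST s → s=31. Stack: []
LOAD_FAST_LOAD_FAST s,s → push 31,31. Stack: [31, 31]
BINARY_OP - → 31 - 31 = 0. Stack: [0]
STORE_FAST k → k=0. Stack: []
LOAD_FAST k → push 0. Stack: [0]
RETURN_VALUE → return 0.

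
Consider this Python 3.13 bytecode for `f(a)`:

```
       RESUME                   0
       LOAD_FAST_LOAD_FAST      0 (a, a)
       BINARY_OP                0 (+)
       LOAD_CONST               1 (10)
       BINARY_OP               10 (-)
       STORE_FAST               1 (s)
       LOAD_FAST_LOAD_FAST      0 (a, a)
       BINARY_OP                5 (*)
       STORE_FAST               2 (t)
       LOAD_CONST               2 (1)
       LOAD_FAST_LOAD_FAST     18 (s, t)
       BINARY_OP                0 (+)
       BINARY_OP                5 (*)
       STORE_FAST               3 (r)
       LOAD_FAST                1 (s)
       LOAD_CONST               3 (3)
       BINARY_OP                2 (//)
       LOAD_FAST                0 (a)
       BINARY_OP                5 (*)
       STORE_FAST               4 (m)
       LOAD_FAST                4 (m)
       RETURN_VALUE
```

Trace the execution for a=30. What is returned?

480

LOAD_FAST_LOAD_FAST a,a → push 30,30. Stack: [30, 30]
BINARY_OP + → 30 + 30 = 60. Stack: [60]
LOAD_CONST → push 10. Stack: [60, 10]
BINARY_OP - → 60 - 10 = 50. Stack: [50]
STORE_FAST s → s=50. Stack: []
LOAD_FAST_LOAD_FAST a,a → push 30,30. Stack: [30, 30]
BINARY_OP * → 30 * 30 = 900. Stack: [900]
STORE_FAST t → t=900. Stack: []
LOAD_CONST → push 1. Stack: [1]
LOAD_FAST_LOAD_FAST s,t → push 50,900. Stack: [1, 50, 900]
BINARY_OP + → 50 + 900 = 950. Stack: [1, 950]
BINARY_OP * → 1 * 950 = 950. Stack: [950]
STORE_FAST r → r=950. Stack: []
LOAD_FAST s → push 50. Stack: [50]
LOAD_CONST → push 3. Stack: [50, 3]
BINARY_OP // → 50 // 3 = 16. Stack: [16]
LOAD_FAST a → push 30. Stack: [16, 30]
BINARY_OP * → 16 * 30 = 480. Stack: [480]
STORE_FAST m → m=480. Stack: []
LOAD_FAST m → push 480. Stack: [480]
RETURN_VALUE → return 480.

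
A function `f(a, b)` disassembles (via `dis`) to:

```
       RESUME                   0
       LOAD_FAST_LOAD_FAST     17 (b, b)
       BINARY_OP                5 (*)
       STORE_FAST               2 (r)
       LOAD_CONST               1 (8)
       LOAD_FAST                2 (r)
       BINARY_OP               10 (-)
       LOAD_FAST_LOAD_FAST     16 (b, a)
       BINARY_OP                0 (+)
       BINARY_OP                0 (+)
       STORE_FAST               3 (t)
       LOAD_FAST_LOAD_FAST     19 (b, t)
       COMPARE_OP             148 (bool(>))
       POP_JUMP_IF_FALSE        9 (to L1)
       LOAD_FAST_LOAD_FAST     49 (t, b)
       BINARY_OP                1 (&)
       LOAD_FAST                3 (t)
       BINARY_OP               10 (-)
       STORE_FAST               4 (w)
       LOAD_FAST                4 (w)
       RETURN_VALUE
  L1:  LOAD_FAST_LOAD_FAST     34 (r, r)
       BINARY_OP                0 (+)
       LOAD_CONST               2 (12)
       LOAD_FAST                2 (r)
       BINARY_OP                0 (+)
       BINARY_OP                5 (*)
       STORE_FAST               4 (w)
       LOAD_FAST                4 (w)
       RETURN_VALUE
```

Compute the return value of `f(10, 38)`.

LOAD_FAST_LOAD_FAST b,b → push 38,38. Stack: [38, 38]
BINARY_OP * → 38 * 38 = 1444. Stack: [1444]
STORE_FAST r → r=1444. Stack: []
LOAD_CONST → push 8. Stack: [8]
LOAD_FAST r → push 1444. Stack: [8, 1444]
BINARY_OP - → 8 - 1444 = -1436. Stack: [-1436]
LOAD_FAST_LOAD_FAST b,a → push 38,10. Stack: [-1436, 38, 10]
BINARY_OP + → 38 + 10 = 48. Stack: [-1436, 48]
BINARY_OP + → -1436 + 48 = -1388. Stack: [-1388]
STORE_FAST t → t=-1388. Stack: []
LOAD_FAST_LOAD_FAST b,t → push 38,-1388. Stack: [38, -1388]
COMPARE_OP bool(>) → 38 vs -1388 = True. Stack: [True]
POP_JUMP_IF_FALSE → pop True; no jump. Stack: []
LOAD_FAST_LOAD_FAST t,b → push -1388,38. Stack: [-1388, 38]
BINARY_OP & → -1388 & 38 = 4. Stack: [4]
LOAD_FAST t → push -1388. Stack: [4, -1388]
BINARY_OP - → 4 - -1388 = 1392. Stack: [1392]
STORE_FAST w → w=1392. Stack: []
LOAD_FAST w → push 1392. Stack: [1392]
RETURN_VALUE → return 1392.

1392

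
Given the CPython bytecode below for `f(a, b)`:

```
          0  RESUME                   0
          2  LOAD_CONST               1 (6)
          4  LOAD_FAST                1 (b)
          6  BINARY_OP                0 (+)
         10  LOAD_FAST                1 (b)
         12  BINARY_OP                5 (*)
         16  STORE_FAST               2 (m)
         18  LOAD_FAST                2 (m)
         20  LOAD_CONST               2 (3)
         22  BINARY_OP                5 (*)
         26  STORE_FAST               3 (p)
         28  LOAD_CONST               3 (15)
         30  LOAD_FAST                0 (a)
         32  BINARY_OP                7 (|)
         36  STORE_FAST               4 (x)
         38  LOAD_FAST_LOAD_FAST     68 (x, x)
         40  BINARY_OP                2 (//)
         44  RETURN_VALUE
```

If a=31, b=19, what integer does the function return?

LOAD_CONST → push 6. Stack: [6]
LOAD_FAST b → push 19. Stack: [6, 19]
BINARY_OP + → 6 + 19 = 25. Stack: [25]
LOAD_FAST b → push 19. Stack: [25, 19]
BINARY_OP * → 25 * 19 = 475. Stack: [475]
STORE_FAST m → m=475. Stack: []
LOAD_FAST m → push 475. Stack: [475]
LOAD_CONST → push 3. Stack: [475, 3]
BINARY_OP * → 475 * 3 = 1425. Stack: [1425]
STORE_FAST p → p=1425. Stack: []
LOAD_CONST → push 15. Stack: [15]
LOAD_FAST a → push 31. Stack: [15, 31]
BINARY_OP | → 15 | 31 = 31. Stack: [31]
STORE_FAST x → x=31. Stack: []
LOAD_FAST_LOAD_FAST x,x → push 31,31. Stack: [31, 31]
BINARY_OP // → 31 // 31 = 1. Stack: [1]
RETURN_VALUE → return 1.

1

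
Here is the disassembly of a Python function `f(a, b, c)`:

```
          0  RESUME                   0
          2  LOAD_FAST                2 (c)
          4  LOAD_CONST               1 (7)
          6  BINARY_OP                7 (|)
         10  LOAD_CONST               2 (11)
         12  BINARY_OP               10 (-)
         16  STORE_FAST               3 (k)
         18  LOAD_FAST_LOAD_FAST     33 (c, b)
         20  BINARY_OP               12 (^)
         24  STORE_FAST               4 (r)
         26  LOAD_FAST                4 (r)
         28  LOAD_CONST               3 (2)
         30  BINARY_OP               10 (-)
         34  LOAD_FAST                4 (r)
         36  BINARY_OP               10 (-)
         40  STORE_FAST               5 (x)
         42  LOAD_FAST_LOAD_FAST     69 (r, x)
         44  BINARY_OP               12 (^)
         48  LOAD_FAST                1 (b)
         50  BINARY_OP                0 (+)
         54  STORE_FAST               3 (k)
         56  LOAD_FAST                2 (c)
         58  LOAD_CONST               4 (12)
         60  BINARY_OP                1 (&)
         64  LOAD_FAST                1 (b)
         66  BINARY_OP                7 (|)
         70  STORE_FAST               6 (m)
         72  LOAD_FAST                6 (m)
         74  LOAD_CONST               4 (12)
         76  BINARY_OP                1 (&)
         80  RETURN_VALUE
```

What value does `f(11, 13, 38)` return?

LOAD_FAST c → push 38. Stack: [38]
LOAD_CONST → push 7. Stack: [38, 7]
BINARY_OP | → 38 | 7 = 39. Stack: [39]
LOAD_CONST → push 11. Stack: [39, 11]
BINARY_OP - → 39 - 11 = 28. Stack: [28]
STORE_FAST k → k=28. Stack: []
LOAD_FAST_LOAD_FAST c,b → push 38,13. Stack: [38, 13]
BINARY_OP ^ → 38 ^ 13 = 43. Stack: [43]
STORE_FAST r → r=43. Stack: []
LOAD_FAST r → push 43. Stack: [43]
LOAD_CONST → push 2. Stack: [43, 2]
BINARY_OP - → 43 - 2 = 41. Stack: [41]
LOAD_FAST r → push 43. Stack: [41, 43]
BINARY_OP - → 41 - 43 = -2. Stack: [-2]
STORE_FAST x → x=-2. Stack: []
LOAD_FAST_LOAD_FAST r,x → push 43,-2. Stack: [43, -2]
BINARY_OP ^ → 43 ^ -2 = -43. Stack: [-43]
LOAD_FAST b → push 13. Stack: [-43, 13]
BINARY_OP + → -43 + 13 = -30. Stack: [-30]
STORE_FAST k → k=-30. Stack: []
LOAD_FAST c → push 38. Stack: [38]
LOAD_CONST → push 12. Stack: [38, 12]
BINARY_OP & → 38 & 12 = 4. Stack: [4]
LOAD_FAST b → push 13. Stack: [4, 13]
BINARY_OP | → 4 | 13 = 13. Stack: [13]
STORE_FAST m → m=13. Stack: []
LOAD_FAST m → push 13. Stack: [13]
LOAD_CONST → push 12. Stack: [13, 12]
BINARY_OP & → 13 & 12 = 12. Stack: [12]
RETURN_VALUE → return 12.

12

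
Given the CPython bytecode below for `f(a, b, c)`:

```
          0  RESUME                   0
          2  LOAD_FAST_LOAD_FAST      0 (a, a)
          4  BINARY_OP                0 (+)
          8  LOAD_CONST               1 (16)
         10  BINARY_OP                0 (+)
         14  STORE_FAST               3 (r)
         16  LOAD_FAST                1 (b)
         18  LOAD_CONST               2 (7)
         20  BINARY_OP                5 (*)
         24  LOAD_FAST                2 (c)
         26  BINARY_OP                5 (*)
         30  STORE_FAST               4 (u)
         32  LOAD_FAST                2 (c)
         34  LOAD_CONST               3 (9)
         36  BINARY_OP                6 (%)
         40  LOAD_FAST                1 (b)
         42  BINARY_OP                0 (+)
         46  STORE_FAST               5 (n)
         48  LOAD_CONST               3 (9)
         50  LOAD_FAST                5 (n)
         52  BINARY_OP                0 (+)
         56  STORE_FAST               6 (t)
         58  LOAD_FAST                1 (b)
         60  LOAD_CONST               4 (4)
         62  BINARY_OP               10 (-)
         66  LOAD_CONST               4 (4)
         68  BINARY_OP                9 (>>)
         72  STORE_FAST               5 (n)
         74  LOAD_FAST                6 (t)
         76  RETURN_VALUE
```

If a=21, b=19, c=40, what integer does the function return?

LOAD_FAST_LOAD_FAST a,a → push 21,21. Stack: [21, 21]
BINARY_OP + → 21 + 21 = 42. Stack: [42]
LOAD_CONST → push 16. Stack: [42, 16]
BINARY_OP + → 42 + 16 = 58. Stack: [58]
STORE_FAST r → r=58. Stack: []
LOAD_FAST b → push 19. Stack: [19]
LOAD_CONST → push 7. Stack: [19, 7]
BINARY_OP * → 19 * 7 = 133. Stack: [133]
LOAD_FAST c → push 40. Stack: [133, 40]
BINARY_OP * → 133 * 40 = 5320. Stack: [5320]
STORE_FAST u → u=5320. Stack: []
LOAD_FAST c → push 40. Stack: [40]
LOAD_CONST → push 9. Stack: [40, 9]
BINARY_OP % → 40 % 9 = 4. Stack: [4]
LOAD_FAST b → push 19. Stack: [4, 19]
BINARY_OP + → 4 + 19 = 23. Stack: [23]
STORE_FAST n → n=23. Stack: []
LOAD_CONST → push 9. Stack: [9]
LOAD_FAST n → push 23. Stack: [9, 23]
BINARY_OP + → 9 + 23 = 32. Stack: [32]
STORE_FAST t → t=32. Stack: []
LOAD_FAST b → push 19. Stack: [19]
LOAD_CONST → push 4. Stack: [19, 4]
BINARY_OP - → 19 - 4 = 15. Stack: [15]
LOAD_CONST → push 4. Stack: [15, 4]
BINARY_OP >> → 15 >> 4 = 0. Stack: [0]
STORE_FAST n → n=0. Stack: []
LOAD_FAST t → push 32. Stack: [32]
RETURN_VALUE → return 32.

32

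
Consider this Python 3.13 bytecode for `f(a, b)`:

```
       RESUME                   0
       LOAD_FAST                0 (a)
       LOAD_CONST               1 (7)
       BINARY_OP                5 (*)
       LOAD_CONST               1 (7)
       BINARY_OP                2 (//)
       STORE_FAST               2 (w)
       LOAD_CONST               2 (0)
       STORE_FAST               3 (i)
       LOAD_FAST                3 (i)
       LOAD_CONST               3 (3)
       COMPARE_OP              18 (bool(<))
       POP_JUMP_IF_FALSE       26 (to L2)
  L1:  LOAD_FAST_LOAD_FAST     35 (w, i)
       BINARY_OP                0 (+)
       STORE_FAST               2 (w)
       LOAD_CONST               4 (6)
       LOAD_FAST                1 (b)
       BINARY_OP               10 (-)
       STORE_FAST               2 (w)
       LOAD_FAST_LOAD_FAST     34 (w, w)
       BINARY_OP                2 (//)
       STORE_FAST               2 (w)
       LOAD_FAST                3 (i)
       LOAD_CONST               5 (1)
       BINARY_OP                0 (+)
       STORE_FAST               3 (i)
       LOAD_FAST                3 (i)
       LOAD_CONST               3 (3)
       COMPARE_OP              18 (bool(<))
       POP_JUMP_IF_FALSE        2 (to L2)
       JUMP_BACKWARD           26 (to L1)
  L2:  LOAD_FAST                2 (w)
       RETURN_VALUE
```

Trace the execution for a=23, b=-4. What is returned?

1

LOAD_FAST a → push 23
LOAD_CONST → push 7
BINARY_OP * → 23 * 7 = 161
LOAD_CONST → push 7
BINARY_OP // → 161 // 7 = 23
STORE_FAST w → w=23
LOAD_CONST → push 0
STORE_FAST i → i=0
LOAD_FAST i → push 0
LOAD_CONST → push 3
COMPARE_OP bool(<) → 0 vs 3 = True
POP_JUMP_IF_FALSE → pop True; no jump
LOAD_FAST_LOAD_FAST w,i → push 23,0
BINARY_OP + → 23 + 0 = 23
STORE_FAST w → w=23
LOAD_CONST → push 6
LOAD_FAST b → push -4
BINARY_OP - → 6 - -4 = 10
STORE_FAST w → w=10
LOAD_FAST_LOAD_FAST w,w → push 10,10
BINARY_OP // → 10 // 10 = 1
STORE_FAST w → w=1
LOAD_FAST i → push 0
LOAD_CONST → push 1
BINARY_OP + → 0 + 1 = 1
STORE_FAST i → i=1
LOAD_FAST i → push 1
LOAD_CONST → push 3
COMPARE_OP bool(<) → 1 vs 3 = True
POP_JUMP_IF_FALSE → pop True; no jump
LOAD_FAST_LOAD_FAST w,i → push 1,1
BINARY_OP + → 1 + 1 = 2
STORE_FAST w → w=2
LOAD_CONST → push 6
LOAD_FAST b → push -4
BINARY_OP - → 6 - -4 = 10
STORE_FAST w → w=10
LOAD_FAST_LOAD_FAST w,w → push 10,10
BINARY_OP // → 10 // 10 = 1
STORE_FAST w → w=1
LOAD_FAST i → push 1
LOAD_CONST → push 1
BINARY_OP + → 1 + 1 = 2
STORE_FAST i → i=2
LOAD_FAST i → push 2
LOAD_CONST → push 3
COMPARE_OP bool(<) → 2 vs 3 = True
POP_JUMP_IF_FALSE → pop True; no jump
LOAD_FAST_LOAD_FAST w,i → push 1,2
BINARY_OP + → 1 + 2 = 3
STORE_FAST w → w=3
LOAD_CONST → push 6
LOAD_FAST b → push -4
BINARY_OP - → 6 - -4 = 10
STORE_FAST w → w=10
LOAD_FAST_LOAD_FAST w,w → push 10,10
BINARY_OP // → 10 // 10 = 1
STORE_FAST w → w=1
LOAD_FAST i → push 2
LOAD_CONST → push 1
BINARY_OP + → 2 + 1 = 3
STORE_FAST i → i=3
LOAD_FAST i → push 3
LOAD_CONST → push 3
COMPARE_OP bool(<) → 3 vs 3 = False
POP_JUMP_IF_FALSE → pop False; jump
LOAD_FAST w → push 1
RETURN_VALUE → return 1.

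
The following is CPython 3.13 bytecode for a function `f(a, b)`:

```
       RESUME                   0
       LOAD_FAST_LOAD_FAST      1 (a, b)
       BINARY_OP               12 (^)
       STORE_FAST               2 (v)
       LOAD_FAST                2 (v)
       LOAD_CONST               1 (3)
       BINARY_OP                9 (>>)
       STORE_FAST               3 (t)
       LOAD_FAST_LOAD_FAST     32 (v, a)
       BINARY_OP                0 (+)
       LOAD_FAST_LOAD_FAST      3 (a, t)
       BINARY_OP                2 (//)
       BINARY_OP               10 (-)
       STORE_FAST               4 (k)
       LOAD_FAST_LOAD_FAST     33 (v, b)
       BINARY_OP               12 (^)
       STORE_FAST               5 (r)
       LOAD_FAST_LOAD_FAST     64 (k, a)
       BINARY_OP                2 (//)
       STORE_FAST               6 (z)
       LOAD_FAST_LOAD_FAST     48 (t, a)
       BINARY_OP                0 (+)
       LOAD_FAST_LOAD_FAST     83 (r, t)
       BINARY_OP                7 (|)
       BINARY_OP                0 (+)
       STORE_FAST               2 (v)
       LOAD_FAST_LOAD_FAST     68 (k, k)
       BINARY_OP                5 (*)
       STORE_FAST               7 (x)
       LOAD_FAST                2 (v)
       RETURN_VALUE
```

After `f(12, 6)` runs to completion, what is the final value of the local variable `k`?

10

LOAD_FAST_LOAD_FAST a,b → push 12,6. Stack: [12, 6]
BINARY_OP ^ → 12 ^ 6 = 10. Stack: [10]
STORE_FAST v → v=10. Stack: []
LOAD_FAST v → push 10. Stack: [10]
LOAD_CONST → push 3. Stack: [10, 3]
BINARY_OP >> → 10 >> 3 = 1. Stack: [1]
STORE_FAST t → t=1. Stack: []
LOAD_FAST_LOAD_FAST v,a → push 10,12. Stack: [10, 12]
BINARY_OP + → 10 + 12 = 22. Stack: [22]
LOAD_FAST_LOAD_FAST a,t → push 12,1. Stack: [22, 12, 1]
BINARY_OP // → 12 // 1 = 12. Stack: [22, 12]
BINARY_OP - → 22 - 12 = 10. Stack: [10]
STORE_FAST k → k=10. Stack: []
LOAD_FAST_LOAD_FAST v,b → push 10,6. Stack: [10, 6]
BINARY_OP ^ → 10 ^ 6 = 12. Stack: [12]
STORE_FAST r → r=12. Stack: []
LOAD_FAST_LOAD_FAST k,a → push 10,12. Stack: [10, 12]
BINARY_OP // → 10 // 12 = 0. Stack: [0]
STORE_FAST z → z=0. Stack: []
LOAD_FAST_LOAD_FAST t,a → push 1,12. Stack: [1, 12]
BINARY_OP + → 1 + 12 = 13. Stack: [13]
LOAD_FAST_LOAD_FAST r,t → push 12,1. Stack: [13, 12, 1]
BINARY_OP | → 12 | 1 = 13. Stack: [13, 13]
BINARY_OP + → 13 + 13 = 26. Stack: [26]
STORE_FAST v → v=26. Stack: []
LOAD_FAST_LOAD_FAST k,k → push 10,10. Stack: [10, 10]
BINARY_OP * → 10 * 10 = 100. Stack: [100]
STORE_FAST x → x=100. Stack: []
LOAD_FAST v → push 26. Stack: [26]
RETURN_VALUE → return 26.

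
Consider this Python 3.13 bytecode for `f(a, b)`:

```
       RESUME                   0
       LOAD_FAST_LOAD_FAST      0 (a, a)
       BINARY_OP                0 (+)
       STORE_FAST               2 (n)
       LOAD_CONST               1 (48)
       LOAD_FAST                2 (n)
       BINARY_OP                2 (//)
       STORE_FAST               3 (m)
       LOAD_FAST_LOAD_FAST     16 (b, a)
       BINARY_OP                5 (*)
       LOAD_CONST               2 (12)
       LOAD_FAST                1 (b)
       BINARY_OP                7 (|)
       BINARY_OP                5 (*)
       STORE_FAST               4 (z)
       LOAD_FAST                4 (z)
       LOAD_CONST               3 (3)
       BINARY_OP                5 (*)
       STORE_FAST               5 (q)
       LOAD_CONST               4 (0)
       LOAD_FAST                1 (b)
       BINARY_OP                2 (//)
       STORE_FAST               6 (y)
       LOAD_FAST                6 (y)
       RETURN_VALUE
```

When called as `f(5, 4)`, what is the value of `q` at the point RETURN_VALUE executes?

720

LOAD_FAST_LOAD_FAST a,a → push 5,5. Stack: [5, 5]
BINARY_OP + → 5 + 5 = 10. Stack: [10]
STORE_FAST n → n=10. Stack: []
LOAD_CONST → push 48. Stack: [48]
LOAD_FAST n → push 10. Stack: [48, 10]
BINARY_OP // → 48 // 10 = 4. Stack: [4]
STORE_FAST m → m=4. Stack: []
LOAD_FAST_LOAD_FAST b,a → push 4,5. Stack: [4, 5]
BINARY_OP * → 4 * 5 = 20. Stack: [20]
LOAD_CONST → push 12. Stack: [20, 12]
LOAD_FAST b → push 4. Stack: [20, 12, 4]
BINARY_OP | → 12 | 4 = 12. Stack: [20, 12]
BINARY_OP * → 20 * 12 = 240. Stack: [240]
STORE_FAST z → z=240. Stack: []
LOAD_FAST z → push 240. Stack: [240]
LOAD_CONST → push 3. Stack: [240, 3]
BINARY_OP * → 240 * 3 = 720. Stack: [720]
STORE_FAST q → q=720. Stack: []
LOAD_CONST → push 0. Stack: [0]
LOAD_FAST b → push 4. Stack: [0, 4]
BINARY_OP // → 0 // 4 = 0. Stack: [0]
STORE_FAST y → y=0. Stack: []
LOAD_FAST y → push 0. Stack: [0]
RETURN_VALUE → return 0.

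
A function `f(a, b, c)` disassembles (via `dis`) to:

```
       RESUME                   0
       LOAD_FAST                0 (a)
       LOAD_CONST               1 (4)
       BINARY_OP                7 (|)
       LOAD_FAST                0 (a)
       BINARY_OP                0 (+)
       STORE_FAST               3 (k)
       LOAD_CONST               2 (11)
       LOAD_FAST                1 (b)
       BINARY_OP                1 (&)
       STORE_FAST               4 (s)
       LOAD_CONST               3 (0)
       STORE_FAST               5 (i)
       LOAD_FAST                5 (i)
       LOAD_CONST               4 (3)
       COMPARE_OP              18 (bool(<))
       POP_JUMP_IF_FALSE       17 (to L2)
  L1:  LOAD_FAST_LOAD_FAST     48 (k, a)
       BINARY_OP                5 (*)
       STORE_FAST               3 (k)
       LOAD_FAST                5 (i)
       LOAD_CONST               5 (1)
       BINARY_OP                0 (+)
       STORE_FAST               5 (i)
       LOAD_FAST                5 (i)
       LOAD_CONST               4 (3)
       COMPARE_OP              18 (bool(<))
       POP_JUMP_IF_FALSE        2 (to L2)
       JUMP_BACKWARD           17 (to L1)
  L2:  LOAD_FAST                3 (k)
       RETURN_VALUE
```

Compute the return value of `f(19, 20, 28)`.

288078

LOAD_FAST a → push 19. Stack: [19]
LOAD_CONST → push 4. Stack: [19, 4]
BINARY_OP | → 19 | 4 = 23. Stack: [23]
LOAD_FAST a → push 19. Stack: [23, 19]
BINARY_OP + → 23 + 19 = 42. Stack: [42]
STORE_FAST k → k=42. Stack: []
LOAD_CONST → push 11. Stack: [11]
LOAD_FAST b → push 20. Stack: [11, 20]
BINARY_OP & → 11 & 20 = 0. Stack: [0]
STORE_FAST s → s=0. Stack: []
LOAD_CONST → push 0. Stack: [0]
STORE_FAST i → i=0. Stack: []
LOAD_FAST i → push 0. Stack: [0]
LOAD_CONST → push 3. Stack: [0, 3]
COMPARE_OP bool(<) → 0 vs 3 = True. Stack: [True]
POP_JUMP_IF_FALSE → pop True; no jump. Stack: []
LOAD_FAST_LOAD_FAST k,a → push 42,19. Stack: [42, 19]
BINARY_OP * → 42 * 19 = 798. Stack: [798]
STORE_FAST k → k=798. Stack: []
LOAD_FAST i → push 0. Stack: [0]
LOAD_CONST → push 1. Stack: [0, 1]
BINARY_OP + → 0 + 1 = 1. Stack: [1]
STORE_FAST i → i=1. Stack: []
LOAD_FAST i → push 1. Stack: [1]
LOAD_CONST → push 3. Stack: [1, 3]
COMPARE_OP bool(<) → 1 vs 3 = True. Stack: [True]
POP_JUMP_IF_FALSE → pop True; no jump. Stack: []
LOAD_FAST_LOAD_FAST k,a → push 798,19. Stack: [798, 19]
BINARY_OP * → 798 * 19 = 15162. Stack: [15162]
STORE_FAST k → k=15162. Stack: []
LOAD_FAST i → push 1. Stack: [1]
LOAD_CONST → push 1. Stack: [1, 1]
BINARY_OP + → 1 + 1 = 2. Stack: [2]
STORE_FAST i → i=2. Stack: []
LOAD_FAST i → push 2. Stack: [2]
LOAD_CONST → push 3. Stack: [2, 3]
COMPARE_OP bool(<) → 2 vs 3 = True. Stack: [True]
POP_JUMP_IF_FALSE → pop True; no jump. Stack: []
LOAD_FAST_LOAD_FAST k,a → push 15162,19. Stack: [15162, 19]
BINARY_OP * → 15162 * 19 = 288078. Stack: [288078]
STORE_FAST k → k=288078. Stack: []
LOAD_FAST i → push 2. Stack: [2]
LOAD_CONST → push 1. Stack: [2, 1]
BINARY_OP + → 2 + 1 = 3. Stack: [3]
STORE_FAST i → i=3. Stack: []
LOAD_FAST i → push 3. Stack: [3]
LOAD_CONST → push 3. Stack: [3, 3]
COMPARE_OP bool(<) → 3 vs 3 = False. Stack: [False]
POP_JUMP_IF_FALSE → pop False; jump. Stack: []
LOAD_FAST k → push 288078. Stack: [288078]
RETURN_VALUE → return 288078.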